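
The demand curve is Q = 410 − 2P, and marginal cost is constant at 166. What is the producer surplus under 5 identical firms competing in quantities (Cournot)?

Inverting demand: P = 205 − 0.5Q.
With 5 symmetric Cournot firms, each firm's FOC gives 205 − 3q = 166, so q = 13, Q = 5·13 = 65, and P = 172.5.
PS = (172.5 − 166)·65 = 422.5.

PS = 422.5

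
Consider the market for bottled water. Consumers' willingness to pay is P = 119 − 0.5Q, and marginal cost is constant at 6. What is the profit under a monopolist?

Profit = 6384.5

A monopolist chooses Q where MR = MC. MR = 119 − Q; setting this equal to 6 gives Q = 113 and P = 62.5.
Profit = (62.5 − 6)·113 = 6384.5.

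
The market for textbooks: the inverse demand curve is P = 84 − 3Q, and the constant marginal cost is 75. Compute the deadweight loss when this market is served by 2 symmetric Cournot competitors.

DWL = 1.5

Competitive firms price at marginal cost: P = 75, giving Q = 3.
Cournot with 2 identical firms: the symmetric best-response condition is 84 − 9q = 75. Each firm produces q = 1, total output Q = 2, price P = 78.
DWL is the triangle between Q = 2 and Q = 3: ½·(3 − 2)·(78 − 75) = 1.5.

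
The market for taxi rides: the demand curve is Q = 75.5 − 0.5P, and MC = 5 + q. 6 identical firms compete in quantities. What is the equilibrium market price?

P = 34.2

Inverting demand: P = 151 − 2Q.
With 6 symmetric Cournot firms, each firm's FOC gives 151 − 14q = 5 + q, so q = 146/15, Q = 6·146/15 = 58.4, and P = 34.2.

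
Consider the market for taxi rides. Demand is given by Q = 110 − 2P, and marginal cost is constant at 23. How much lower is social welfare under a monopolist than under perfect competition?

TS falls by 256

Inverting demand: P = 55 − 0.5Q.
Perfect competition: P = MC = 23, so 55 − 0.5Q = 23 and Q = 64.
CS = ½·(55 − 23)·64 = 1024; PS = (23 − 23)·64 = 0; TS = 1024.
Monopoly sets MR = MC: 55 − Q = 23 ⇒ Q = 32, P = 55 − 0.5·32 = 39.
CS = ½·(55 − 39)·32 = 256; PS = (39 − 23)·32 = 512; TS = 768.
Change in social welfare: 768 − 1024 = −256.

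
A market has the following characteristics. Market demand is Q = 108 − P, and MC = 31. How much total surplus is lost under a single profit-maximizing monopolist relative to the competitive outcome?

Inverting demand: P = 108 − Q.
Under competition P = MC = 31, so Q = (108 − 31)/1 = 77.
The monopolist equates marginal revenue to marginal cost: 108 − 2Q = 31, so Q = 38.5. From demand, P = 69.5.
DWL is the triangle between Q = 38.5 and Q = 77: ½·(77 − 38.5)·(69.5 − 31) = 741.125.

DWL = 741.125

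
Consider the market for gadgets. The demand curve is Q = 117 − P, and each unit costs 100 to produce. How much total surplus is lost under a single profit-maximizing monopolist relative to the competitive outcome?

Inverting demand: P = 117 − Q.
Perfect competition: P = MC = 100, so 117 − Q = 100 and Q = 17.
The monopolist equates marginal revenue to marginal cost: 117 − 2Q = 100, so Q = 8.5. From demand, P = 108.5.
DWL is the triangle between Q = 8.5 and Q = 17: ½·(17 − 8.5)·(108.5 − 100) = 36.125.

DWL = 36.125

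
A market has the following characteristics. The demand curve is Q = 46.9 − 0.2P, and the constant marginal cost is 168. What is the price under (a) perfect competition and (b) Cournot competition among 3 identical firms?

Competition: P = 168; Cournot: P = 184.625

Inverting demand: P = 234.5 − 5Q.
Under competition P = MC = 168, so Q = (234.5 − 168)/5 = 13.3.
In a 3-firm Cournot equilibrium, symmetry and the first-order condition give q = (234.5 − 168)/(20) = 3.325. So Q = 9.975 and P = 184.625.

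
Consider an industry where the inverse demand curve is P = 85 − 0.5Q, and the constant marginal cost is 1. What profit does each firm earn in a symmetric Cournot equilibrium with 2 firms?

π_i = 1568

In a 2-firm Cournot equilibrium, symmetry and the first-order condition give q = (85 − 1)/(1.5) = 56. So Q = 112 and P = 29.
Each firm's profit = (29 − 1)·56 = 1568.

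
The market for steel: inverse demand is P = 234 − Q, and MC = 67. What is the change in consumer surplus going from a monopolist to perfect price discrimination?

Monopoly sets MR = MC: 234 − 2Q = 67 ⇒ Q = 83.5, P = 234 − 83.5 = 150.5.
CS = ½·(234 − 150.5)·83.5 = 3486.125.
With perfect price discrimination, output is the efficient level Q = 167 (where demand meets MC), but every buyer pays their willingness to pay: CS = 0 and PS = total surplus.
CS = 0.
Change in consumer surplus: 0 − 3486.125 = −3486.125.

Consumer surplus falls by 3486.125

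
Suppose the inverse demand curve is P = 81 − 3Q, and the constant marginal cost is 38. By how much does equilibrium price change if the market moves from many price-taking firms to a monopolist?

P rises by 21.5

Competitive firms price at marginal cost: P = 38, giving Q = 43/3.
The monopolist equates marginal revenue to marginal cost: 81 − 6Q = 38, so Q = 43/6. From demand, P = 59.5.
Change in equilibrium price: 59.5 − 38 = 21.5.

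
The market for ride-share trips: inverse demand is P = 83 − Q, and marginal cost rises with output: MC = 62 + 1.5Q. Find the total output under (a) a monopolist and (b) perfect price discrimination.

The monopolist equates marginal revenue to marginal cost: 83 − 2Q = 62 + 1.5Q, so Q = 6. From demand, P = 77.
Under first-degree price discrimination the firm charges each unit its demand price and produces up to where P = MC, i.e. Q = 8.4. Consumer surplus is zero; producer surplus equals total surplus.

Monopoly: Q = 6; Perfect PD: Q = 8.4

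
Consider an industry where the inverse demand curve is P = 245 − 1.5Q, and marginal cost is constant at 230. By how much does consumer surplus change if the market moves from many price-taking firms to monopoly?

Competitive firms price at marginal cost: P = 230, giving Q = 10.
CS = ½·(245 − 230)·10 = 75.
The monopolist equates marginal revenue to marginal cost: 245 − 3Q = 230, so Q = 5. From demand, P = 237.5.
CS = ½·(245 − 237.5)·5 = 18.75.
Change in consumer surplus: 18.75 − 75 = −56.25.

CS falls by 56.25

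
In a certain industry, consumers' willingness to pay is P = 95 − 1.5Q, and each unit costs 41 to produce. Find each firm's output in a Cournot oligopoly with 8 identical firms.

q_i = 4

Cournot with 8 identical firms: the symmetric best-response condition is 95 − 13.5q = 41. Each firm produces q = 4, total output Q = 32, price P = 47.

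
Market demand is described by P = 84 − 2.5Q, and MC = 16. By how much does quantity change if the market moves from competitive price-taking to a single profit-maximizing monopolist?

Under competition P = MC = 16, so Q = (84 − 16)/2.5 = 27.2.
Monopoly sets MR = MC: 84 − 5Q = 16 ⇒ Q = 13.6, P = 84 − 2.5·13.6 = 50.
Change in quantity: 13.6 − 27.2 = −13.6.

Q falls by 13.6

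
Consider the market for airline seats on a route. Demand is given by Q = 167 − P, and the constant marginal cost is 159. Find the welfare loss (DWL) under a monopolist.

Inverting demand: P = 167 − Q.
Competitive firms price at marginal cost: P = 159, giving Q = 8.
Monopoly sets MR = MC: 167 − 2Q = 159 ⇒ Q = 4, P = 167 − 4 = 163.
DWL is the triangle between Q = 4 and Q = 8: ½·(8 − 4)·(163 − 159) = 8.

DWL = 8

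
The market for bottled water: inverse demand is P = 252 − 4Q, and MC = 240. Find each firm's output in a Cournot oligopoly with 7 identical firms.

In a 7-firm Cournot equilibrium, symmetry and the first-order condition give q = (252 − 240)/(32) = 0.375. So Q = 2.625 and P = 241.5.

q_i = 0.375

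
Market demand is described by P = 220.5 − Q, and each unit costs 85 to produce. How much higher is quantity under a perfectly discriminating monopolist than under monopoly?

Q rises by 67.75

A monopolist chooses Q where MR = MC. MR = 220.5 − 2Q; setting this equal to 85 gives Q = 67.75 and P = 152.75.
Under first-degree price discrimination the firm charges each unit its demand price and produces up to where P = MC, i.e. Q = 135.5. Consumer surplus is zero; producer surplus equals total surplus.
Change in quantity: 135.5 − 67.75 = 67.75.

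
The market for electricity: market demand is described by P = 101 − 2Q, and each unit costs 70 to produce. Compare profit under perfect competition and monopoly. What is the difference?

Competitive firms price at marginal cost: P = 70, giving Q = 15.5.
Profit = (70 − 70)·15.5 = 0.
A monopolist chooses Q where MR = MC. MR = 101 − 4Q; setting this equal to 70 gives Q = 7.75 and P = 85.5.
Profit = (85.5 − 70)·7.75 = 120.125.
Change in profit: 120.125 − 0 = 120.125.

Profit rises by 120.125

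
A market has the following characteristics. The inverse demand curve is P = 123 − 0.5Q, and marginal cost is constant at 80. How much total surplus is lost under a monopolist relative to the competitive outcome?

Competitive firms price at marginal cost: P = 80, giving Q = 86.
A monopolist chooses Q where MR = MC. MR = 123 − Q; setting this equal to 80 gives Q = 43 and P = 101.5.
DWL is the triangle between Q = 43 and Q = 86: ½·(86 − 43)·(101.5 − 80) = 462.25.

DWL = 462.25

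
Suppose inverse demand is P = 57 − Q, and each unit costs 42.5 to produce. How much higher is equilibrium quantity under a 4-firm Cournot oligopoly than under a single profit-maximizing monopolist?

A monopolist chooses Q where MR = MC. MR = 57 − 2Q; setting this equal to 42.5 gives Q = 7.25 and P = 49.75.
Cournot with 4 identical firms: the symmetric best-response condition is 57 − 5q = 42.5. Each firm produces q = 2.9, total output Q = 11.6, price P = 45.4.
Change in equilibrium quantity: 11.6 − 7.25 = 4.35.

Q rises by 4.35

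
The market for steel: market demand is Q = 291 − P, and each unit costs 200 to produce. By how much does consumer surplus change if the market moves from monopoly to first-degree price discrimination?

CS falls by 1035.125

Inverting demand: P = 291 − Q.
Monopoly sets MR = MC: 291 − 2Q = 200 ⇒ Q = 45.5, P = 291 − 45.5 = 245.5.
CS = ½·(291 − 245.5)·45.5 = 1035.125.
Under first-degree price discrimination the firm charges each unit its demand price and produces up to where P = MC, i.e. Q = 91. Consumer surplus is zero; producer surplus equals total surplus.
CS = 0.
Change in consumer surplus: 0 − 1035.125 = −1035.125.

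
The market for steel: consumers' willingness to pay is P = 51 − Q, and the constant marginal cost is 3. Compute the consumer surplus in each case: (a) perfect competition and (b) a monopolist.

Competition: CS = 1152; Monopoly: CS = 288

Competitive firms price at marginal cost: P = 3, giving Q = 48.
CS = ½·(51 − 3)·48 = 1152.
The monopolist equates marginal revenue to marginal cost: 51 − 2Q = 3, so Q = 24. From demand, P = 27.
CS = ½·(51 − 27)·24 = 288.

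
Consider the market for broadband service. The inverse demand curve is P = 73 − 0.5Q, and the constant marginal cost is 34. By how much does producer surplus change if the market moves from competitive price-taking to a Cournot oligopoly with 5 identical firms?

Under competition P = MC = 34, so Q = (73 − 34)/0.5 = 78.
PS = (34 − 34)·78 = 0.
Cournot with 5 identical firms: the symmetric best-response condition is 73 − 3q = 34. Each firm produces q = 13, total output Q = 65, price P = 40.5.
PS = (40.5 − 34)·65 = 422.5.
Change in producer surplus: 422.5 − 0 = 422.5.

Producer surplus rises by 422.5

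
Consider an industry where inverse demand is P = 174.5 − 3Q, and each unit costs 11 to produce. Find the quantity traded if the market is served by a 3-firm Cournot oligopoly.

Q = 40.875

Cournot with 3 identical firms: the symmetric best-response condition is 174.5 − 12q = 11. Each firm produces q = 13.625, total output Q = 40.875, price P = 51.875.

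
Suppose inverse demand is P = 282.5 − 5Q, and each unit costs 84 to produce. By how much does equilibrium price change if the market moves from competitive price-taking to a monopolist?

Equilibrium price rises by 99.25

Under competition P = MC = 84, so Q = (282.5 − 84)/5 = 39.7.
A monopolist chooses Q where MR = MC. MR = 282.5 − 10Q; setting this equal to 84 gives Q = 19.85 and P = 183.25.
Change in equilibrium price: 183.25 − 84 = 99.25.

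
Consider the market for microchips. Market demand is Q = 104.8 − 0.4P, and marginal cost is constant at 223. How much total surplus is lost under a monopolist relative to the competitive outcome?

DWL = 76.05

Inverting demand: P = 262 − 2.5Q.
Perfect competition: P = MC = 223, so 262 − 2.5Q = 223 and Q = 15.6.
Monopoly sets MR = MC: 262 − 5Q = 223 ⇒ Q = 7.8, P = 262 − 2.5·7.8 = 242.5.
DWL is the triangle between Q = 7.8 and Q = 15.6: ½·(15.6 − 7.8)·(242.5 − 223) = 76.05.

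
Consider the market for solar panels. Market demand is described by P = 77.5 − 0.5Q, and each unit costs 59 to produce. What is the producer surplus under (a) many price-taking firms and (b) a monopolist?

Perfect competition: P = MC = 59, so 77.5 − 0.5Q = 59 and Q = 37.
PS = (59 − 59)·37 = 0.
A monopolist chooses Q where MR = MC. MR = 77.5 − Q; setting this equal to 59 gives Q = 18.5 and P = 68.25.
PS = (68.25 − 59)·18.5 = 171.125.

Competition: PS = 0; Monopoly: PS = 171.125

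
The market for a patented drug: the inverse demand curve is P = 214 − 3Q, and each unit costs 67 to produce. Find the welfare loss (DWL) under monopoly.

DWL = 900.375

Perfect competition: P = MC = 67, so 214 − 3Q = 67 and Q = 49.
The monopolist equates marginal revenue to marginal cost: 214 − 6Q = 67, so Q = 24.5. From demand, P = 140.5.
DWL is the triangle between Q = 24.5 and Q = 49: ½·(49 − 24.5)·(140.5 − 67) = 900.375.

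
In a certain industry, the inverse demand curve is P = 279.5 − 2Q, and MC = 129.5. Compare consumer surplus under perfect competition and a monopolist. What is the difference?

Under competition P = MC = 129.5, so Q = (279.5 − 129.5)/2 = 75.
CS = ½·(279.5 − 129.5)·75 = 5625.
The monopolist equates marginal revenue to marginal cost: 279.5 − 4Q = 129.5, so Q = 37.5. From demand, P = 204.5.
CS = ½·(279.5 − 204.5)·37.5 = 1406.25.
Change in consumer surplus: 1406.25 − 5625 = −4218.75.

CS falls by 4218.75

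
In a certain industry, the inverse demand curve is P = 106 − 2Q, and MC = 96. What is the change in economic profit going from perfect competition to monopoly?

Competitive firms price at marginal cost: P = 96, giving Q = 5.
Profit = (96 − 96)·5 = 0.
A monopolist chooses Q where MR = MC. MR = 106 − 4Q; setting this equal to 96 gives Q = 2.5 and P = 101.
Profit = (101 − 96)·2.5 = 12.5.
Change in economic profit: 12.5 − 0 = 12.5.

π rises by 12.5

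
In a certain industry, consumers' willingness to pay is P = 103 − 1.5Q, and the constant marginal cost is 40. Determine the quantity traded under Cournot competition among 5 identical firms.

In a 5-firm Cournot equilibrium, symmetry and the first-order condition give q = (103 − 40)/(9) = 7. So Q = 35 and P = 50.5.

Q = 35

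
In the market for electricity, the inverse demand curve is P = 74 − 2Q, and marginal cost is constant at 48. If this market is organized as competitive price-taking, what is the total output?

Q = 13

Perfect competition: P = MC = 48, so 74 − 2Q = 48 and Q = 13.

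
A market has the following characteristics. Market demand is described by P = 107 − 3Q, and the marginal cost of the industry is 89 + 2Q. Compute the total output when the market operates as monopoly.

Q = 2.25

The monopolist equates marginal revenue to marginal cost: 107 − 6Q = 89 + 2Q, so Q = 2.25. From demand, P = 100.25.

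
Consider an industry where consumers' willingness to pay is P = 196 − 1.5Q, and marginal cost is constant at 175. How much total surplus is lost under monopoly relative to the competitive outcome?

Competitive firms price at marginal cost: P = 175, giving Q = 14.
Monopoly sets MR = MC: 196 − 3Q = 175 ⇒ Q = 7, P = 196 − 1.5·7 = 185.5.
DWL is the triangle between Q = 7 and Q = 14: ½·(14 − 7)·(185.5 − 175) = 36.75.

DWL = 36.75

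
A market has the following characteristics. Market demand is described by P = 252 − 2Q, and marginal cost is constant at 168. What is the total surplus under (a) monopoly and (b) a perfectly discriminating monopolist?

Monopoly: TS = 1323; Perfect PD: TS = 1764

The monopolist equates marginal revenue to marginal cost: 252 − 4Q = 168, so Q = 21. From demand, P = 210.
CS = ½·(252 − 210)·21 = 441; PS = (210 − 168)·21 = 882; TS = 1323.
Under first-degree price discrimination the firm charges each unit its demand price and produces up to where P = MC, i.e. Q = 42. Consumer surplus is zero; producer surplus equals total surplus.
TS = 1764 (equal to competitive TS).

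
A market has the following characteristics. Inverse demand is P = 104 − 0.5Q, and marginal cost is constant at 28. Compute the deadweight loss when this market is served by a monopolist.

DWL = 1444

Competitive firms price at marginal cost: P = 28, giving Q = 152.
A monopolist chooses Q where MR = MC. MR = 104 − Q; setting this equal to 28 gives Q = 76 and P = 66.
DWL is the triangle between Q = 76 and Q = 152: ½·(152 − 76)·(66 − 28) = 1444.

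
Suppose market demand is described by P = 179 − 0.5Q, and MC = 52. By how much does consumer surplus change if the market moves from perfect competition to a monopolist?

Consumer surplus falls by 12096.75

Competitive firms price at marginal cost: P = 52, giving Q = 254.
CS = ½·(179 − 52)·254 = 16129.
The monopolist equates marginal revenue to marginal cost: 179 − Q = 52, so Q = 127. From demand, P = 115.5.
CS = ½·(179 − 115.5)·127 = 4032.25.
Change in consumer surplus: 4032.25 − 16129 = −12096.75.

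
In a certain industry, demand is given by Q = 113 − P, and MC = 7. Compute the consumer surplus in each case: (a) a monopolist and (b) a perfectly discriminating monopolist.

Monopoly: CS = 1404.5; Perfect PD: CS = 0

Inverting demand: P = 113 − Q.
Monopoly sets MR = MC: 113 − 2Q = 7 ⇒ Q = 53, P = 113 − 53 = 60.
CS = ½·(113 − 60)·53 = 1404.5.
Under first-degree price discrimination the firm charges each unit its demand price and produces up to where P = MC, i.e. Q = 106. Consumer surplus is zero; producer surplus equals total surplus.
CS = 0.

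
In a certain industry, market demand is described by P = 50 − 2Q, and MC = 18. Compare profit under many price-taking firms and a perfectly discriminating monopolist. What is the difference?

Competitive firms price at marginal cost: P = 18, giving Q = 16.
Profit = (18 − 18)·16 = 0.
With perfect price discrimination, output is the efficient level Q = 16 (where demand meets MC), but every buyer pays their willingness to pay: CS = 0 and PS = total surplus.
PS equals the full surplus area, 256. Profit = 256 = 256.
Change in profit: 256 − 0 = 256.

Profit rises by 256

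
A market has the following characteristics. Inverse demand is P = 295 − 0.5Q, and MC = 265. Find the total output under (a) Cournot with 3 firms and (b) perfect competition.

Cournot with 3 identical firms: the symmetric best-response condition is 295 − 2q = 265. Each firm produces q = 15, total output Q = 45, price P = 272.5.
Perfect competition: P = MC = 265, so 295 − 0.5Q = 265 and Q = 60.

Cournot: Q = 45; Competition: Q = 60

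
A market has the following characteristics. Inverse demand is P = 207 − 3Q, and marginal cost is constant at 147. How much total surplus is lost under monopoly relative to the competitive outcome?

Under competition P = MC = 147, so Q = (207 − 147)/3 = 20.
Monopoly sets MR = MC: 207 − 6Q = 147 ⇒ Q = 10, P = 207 − 3·10 = 177.
DWL is the triangle between Q = 10 and Q = 20: ½·(20 − 10)·(177 − 147) = 150.

DWL = 150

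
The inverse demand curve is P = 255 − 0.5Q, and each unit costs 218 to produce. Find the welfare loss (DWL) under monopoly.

Perfect competition: P = MC = 218, so 255 − 0.5Q = 218 and Q = 74.
Monopoly sets MR = MC: 255 − Q = 218 ⇒ Q = 37, P = 255 − 0.5·37 = 236.5.
DWL is the triangle between Q = 37 and Q = 74: ½·(74 − 37)·(236.5 − 218) = 342.25.

DWL = 342.25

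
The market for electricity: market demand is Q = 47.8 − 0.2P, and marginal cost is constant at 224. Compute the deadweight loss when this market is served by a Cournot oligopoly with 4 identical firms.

Inverting demand: P = 239 − 5Q.
Perfect competition: P = MC = 224, so 239 − 5Q = 224 and Q = 3.
With 4 symmetric Cournot firms, each firm's FOC gives 239 − 25q = 224, so q = 0.6, Q = 4·0.6 = 2.4, and P = 227.
DWL is the triangle between Q = 2.4 and Q = 3: ½·(3 − 2.4)·(227 − 224) = 0.9.

DWL = 0.9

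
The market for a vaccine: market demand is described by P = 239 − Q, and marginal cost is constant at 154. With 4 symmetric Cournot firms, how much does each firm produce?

Cournot with 4 identical firms: the symmetric best-response condition is 239 − 5q = 154. Each firm produces q = 17, total output Q = 68, price P = 171.

q_i = 17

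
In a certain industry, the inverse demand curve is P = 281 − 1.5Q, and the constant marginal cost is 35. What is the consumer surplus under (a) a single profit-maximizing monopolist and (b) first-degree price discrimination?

The monopolist equates marginal revenue to marginal cost: 281 − 3Q = 35, so Q = 82. From demand, P = 158.
CS = ½·(281 − 158)·82 = 5043.
With perfect price discrimination, output is the efficient level Q = 164 (where demand meets MC), but every buyer pays their willingness to pay: CS = 0 and PS = total surplus.
CS = 0.

Monopoly: CS = 5043; Perfect PD: CS = 0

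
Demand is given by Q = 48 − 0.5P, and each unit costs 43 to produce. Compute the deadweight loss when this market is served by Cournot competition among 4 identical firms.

DWL = 28.09

Inverting demand: P = 96 − 2Q.
Competitive firms price at marginal cost: P = 43, giving Q = 26.5.
With 4 symmetric Cournot firms, each firm's FOC gives 96 − 10q = 43, so q = 5.3, Q = 4·5.3 = 21.2, and P = 53.6.
DWL is the triangle between Q = 21.2 and Q = 26.5: ½·(26.5 − 21.2)·(53.6 − 43) = 28.09.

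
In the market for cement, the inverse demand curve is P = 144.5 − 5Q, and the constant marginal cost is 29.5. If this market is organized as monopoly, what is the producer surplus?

The monopolist equates marginal revenue to marginal cost: 144.5 − 10Q = 29.5, so Q = 11.5. From demand, P = 87.
PS = (87 − 29.5)·11.5 = 661.25.

PS = 661.25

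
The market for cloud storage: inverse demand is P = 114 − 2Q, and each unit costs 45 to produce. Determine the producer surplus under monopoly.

A monopolist chooses Q where MR = MC. MR = 114 − 4Q; setting this equal to 45 gives Q = 17.25 and P = 79.5.
PS = (79.5 − 45)·17.25 = 595.125.

PS = 595.125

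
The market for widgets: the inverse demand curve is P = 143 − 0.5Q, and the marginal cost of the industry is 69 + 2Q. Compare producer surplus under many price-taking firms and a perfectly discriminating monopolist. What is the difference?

Producer surplus rises by 219.04

Under competition P = MC: 143 − 0.5Q = 69 + 2Q ⇒ Q = 29.6, P = 128.2.
PS = P·Q − VC(Q) = 128.2·29.6 − (69·29.6 + ½·2·29.6²) = 876.16.
With perfect price discrimination, output is the efficient level Q = 29.6 (where demand meets MC), but every buyer pays their willingness to pay: CS = 0 and PS = total surplus.
PS = ½·(143 − 69)·29.6 = 1095.2.
Change in producer surplus: 1095.2 − 876.16 = 219.04.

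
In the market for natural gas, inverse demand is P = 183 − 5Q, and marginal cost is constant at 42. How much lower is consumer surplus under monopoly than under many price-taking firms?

Consumer surplus falls by 1491.075

Perfect competition: P = MC = 42, so 183 − 5Q = 42 and Q = 28.2.
CS = ½·(183 − 42)·28.2 = 1988.1.
A monopolist chooses Q where MR = MC. MR = 183 − 10Q; setting this equal to 42 gives Q = 14.1 and P = 112.5.
CS = ½·(183 − 112.5)·14.1 = 497.025.
Change in consumer surplus: 497.025 − 1988.1 = −1491.075.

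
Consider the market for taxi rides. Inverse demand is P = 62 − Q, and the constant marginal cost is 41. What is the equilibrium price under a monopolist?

A monopolist chooses Q where MR = MC. MR = 62 − 2Q; setting this equal to 41 gives Q = 10.5 and P = 51.5.

P = 51.5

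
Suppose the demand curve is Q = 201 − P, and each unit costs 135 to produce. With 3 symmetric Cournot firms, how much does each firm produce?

Inverting demand: P = 201 − Q.
With 3 symmetric Cournot firms, each firm's FOC gives 201 − 4q = 135, so q = 16.5, Q = 3·16.5 = 49.5, and P = 151.5.

q_i = 16.5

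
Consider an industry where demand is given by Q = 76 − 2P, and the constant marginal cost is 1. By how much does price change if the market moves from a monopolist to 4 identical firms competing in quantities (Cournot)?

P falls by 11.1

Inverting demand: P = 38 − 0.5Q.
The monopolist equates marginal revenue to marginal cost: 38 − Q = 1, so Q = 37. From demand, P = 19.5.
In a 4-firm Cournot equilibrium, symmetry and the first-order condition give q = (38 − 1)/(2.5) = 14.8. So Q = 59.2 and P = 8.4.
Change in price: 8.4 − 19.5 = −11.1.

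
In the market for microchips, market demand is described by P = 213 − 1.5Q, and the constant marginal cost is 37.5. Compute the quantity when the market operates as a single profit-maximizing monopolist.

Q = 58.5

A monopolist chooses Q where MR = MC. MR = 213 − 3Q; setting this equal to 37.5 gives Q = 58.5 and P = 125.25.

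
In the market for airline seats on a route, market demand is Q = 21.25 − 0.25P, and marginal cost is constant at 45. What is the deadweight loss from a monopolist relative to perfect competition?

DWL = 50

Inverting demand: P = 85 − 4Q.
Perfect competition: P = MC = 45, so 85 − 4Q = 45 and Q = 10.
Monopoly sets MR = MC: 85 − 8Q = 45 ⇒ Q = 5, P = 85 − 4·5 = 65.
DWL is the triangle between Q = 5 and Q = 10: ½·(10 − 5)·(65 − 45) = 50.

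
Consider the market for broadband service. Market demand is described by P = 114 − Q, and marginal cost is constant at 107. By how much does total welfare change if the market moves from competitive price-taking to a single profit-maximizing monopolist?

Perfect competition: P = MC = 107, so 114 − Q = 107 and Q = 7.
CS = ½·(114 − 107)·7 = 24.5; PS = (107 − 107)·7 = 0; TS = 24.5.
A monopolist chooses Q where MR = MC. MR = 114 − 2Q; setting this equal to 107 gives Q = 3.5 and P = 110.5.
CS = ½·(114 − 110.5)·3.5 = 6.125; PS = (110.5 − 107)·3.5 = 12.25; TS = 18.375.
Change in total welfare: 18.375 − 24.5 = −6.125.

TS falls by 6.125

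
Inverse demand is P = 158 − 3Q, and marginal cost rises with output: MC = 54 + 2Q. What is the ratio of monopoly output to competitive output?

Q_m/Q_c = 0.625

Monopoly sets MR = MC: 158 − 6Q = 54 + 2Q ⇒ Q = 13, P = 158 − 3·13 = 119.
Competitive equilibrium sets price equal to marginal cost: 158 − 3Q = 54 + 2Q, so Q = 20.8 and P = 95.6.
Ratio Q_m/Q_c = 13/20.8 = 0.625.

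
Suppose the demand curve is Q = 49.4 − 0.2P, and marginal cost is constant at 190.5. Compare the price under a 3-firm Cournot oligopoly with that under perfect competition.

Cournot: P = 204.625; Competition: P = 190.5

Inverting demand: P = 247 − 5Q.
With 3 symmetric Cournot firms, each firm's FOC gives 247 − 20q = 190.5, so q = 2.825, Q = 3·2.825 = 8.475, and P = 204.625.
Perfect competition: P = MC = 190.5, so 247 − 5Q = 190.5 and Q = 11.3.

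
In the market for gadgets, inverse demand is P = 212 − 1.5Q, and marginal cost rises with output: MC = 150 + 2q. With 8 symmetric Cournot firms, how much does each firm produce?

Cournot with 8 identical firms: the symmetric best-response condition is 212 − 13.5q = 150 + 2q. Each firm produces q = 4, total output Q = 32, price P = 164.

q_i = 4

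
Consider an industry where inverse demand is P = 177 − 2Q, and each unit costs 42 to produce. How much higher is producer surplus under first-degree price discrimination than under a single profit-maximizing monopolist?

Producer surplus rises by 2278.125

The monopolist equates marginal revenue to marginal cost: 177 − 4Q = 42, so Q = 33.75. From demand, P = 109.5.
PS = (109.5 − 42)·33.75 = 2278.125.
A perfectly discriminating monopolist sells every unit with P(Q) ≥ MC(Q), so output equals the competitive quantity Q = 67.5. Each buyer pays their reservation price, so CS = 0 and the firm captures all surplus.
PS = ½·(177 − 42)·67.5 = 4556.25.
Change in producer surplus: 4556.25 − 2278.125 = 2278.125.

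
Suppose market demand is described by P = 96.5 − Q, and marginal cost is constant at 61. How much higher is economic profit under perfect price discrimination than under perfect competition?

π rises by 630.125

Competitive firms price at marginal cost: P = 61, giving Q = 35.5.
Profit = (61 − 61)·35.5 = 0.
Under first-degree price discrimination the firm charges each unit its demand price and produces up to where P = MC, i.e. Q = 35.5. Consumer surplus is zero; producer surplus equals total surplus.
PS equals the full surplus area, 630.125. Profit = 630.125 = 630.125.
Change in economic profit: 630.125 − 0 = 630.125.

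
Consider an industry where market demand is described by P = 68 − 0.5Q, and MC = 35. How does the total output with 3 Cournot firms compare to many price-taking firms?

In a 3-firm Cournot equilibrium, symmetry and the first-order condition give q = (68 − 35)/(2) = 16.5. So Q = 49.5 and P = 43.25.
Under competition P = MC = 35, so Q = (68 − 35)/0.5 = 66.

Cournot: Q = 49.5; Competition: Q = 66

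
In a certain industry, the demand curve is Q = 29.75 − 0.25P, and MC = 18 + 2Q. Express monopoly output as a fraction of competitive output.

Q_m/Q_c = 0.6

Inverting demand: P = 119 − 4Q.
The monopolist equates marginal revenue to marginal cost: 119 − 8Q = 18 + 2Q, so Q = 10.1. From demand, P = 78.6.
Competitive equilibrium sets price equal to marginal cost: 119 − 4Q = 18 + 2Q, so Q = 101/6 and P = 155/3.
Ratio Q_m/Q_c = 10.1/(101/6) = 0.6.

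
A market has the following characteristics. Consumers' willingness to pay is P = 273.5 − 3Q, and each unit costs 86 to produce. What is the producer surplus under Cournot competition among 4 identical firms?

Cournot with 4 identical firms: the symmetric best-response condition is 273.5 − 15q = 86. Each firm produces q = 12.5, total output Q = 50, price P = 123.5.
PS = (123.5 − 86)·50 = 1875.

PS = 1875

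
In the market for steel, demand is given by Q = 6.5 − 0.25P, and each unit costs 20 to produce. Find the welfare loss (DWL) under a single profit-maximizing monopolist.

Inverting demand: P = 26 − 4Q.
Under competition P = MC = 20, so Q = (26 − 20)/4 = 1.5.
Monopoly sets MR = MC: 26 − 8Q = 20 ⇒ Q = 0.75, P = 26 − 4·0.75 = 23.
DWL is the triangle between Q = 0.75 and Q = 1.5: ½·(1.5 − 0.75)·(23 − 20) = 1.125.

DWL = 1.125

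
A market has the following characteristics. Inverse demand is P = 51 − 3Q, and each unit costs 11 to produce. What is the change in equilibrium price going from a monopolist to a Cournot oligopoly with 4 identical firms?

P falls by 12

Monopoly sets MR = MC: 51 − 6Q = 11 ⇒ Q = 20/3, P = 51 − 3·20/3 = 31.
Cournot with 4 identical firms: the symmetric best-response condition is 51 − 15q = 11. Each firm produces q = 8/3, total output Q = 32/3, price P = 19.
Change in equilibrium price: 19 − 31 = −12.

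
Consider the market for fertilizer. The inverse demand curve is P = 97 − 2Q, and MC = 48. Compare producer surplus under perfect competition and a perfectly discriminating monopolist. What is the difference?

Perfect competition: P = MC = 48, so 97 − 2Q = 48 and Q = 24.5.
PS = (48 − 48)·24.5 = 0.
With perfect price discrimination, output is the efficient level Q = 24.5 (where demand meets MC), but every buyer pays their willingness to pay: CS = 0 and PS = total surplus.
PS = ½·(97 − 48)·24.5 = 600.25.
Change in producer surplus: 600.25 − 0 = 600.25.

PS rises by 600.25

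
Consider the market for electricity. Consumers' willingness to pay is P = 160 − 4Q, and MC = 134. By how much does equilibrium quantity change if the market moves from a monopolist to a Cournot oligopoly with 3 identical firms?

Q rises by 1.625

Monopoly sets MR = MC: 160 − 8Q = 134 ⇒ Q = 3.25, P = 160 − 4·3.25 = 147.
Cournot with 3 identical firms: the symmetric best-response condition is 160 − 16q = 134. Each firm produces q = 1.625, total output Q = 4.875, price P = 140.5.
Change in equilibrium quantity: 4.875 − 3.25 = 1.625.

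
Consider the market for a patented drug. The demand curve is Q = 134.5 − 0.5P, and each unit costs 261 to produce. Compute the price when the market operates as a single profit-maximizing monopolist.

P = 265

Inverting demand: P = 269 − 2Q.
Monopoly sets MR = MC: 269 − 4Q = 261 ⇒ Q = 2, P = 269 − 2·2 = 265.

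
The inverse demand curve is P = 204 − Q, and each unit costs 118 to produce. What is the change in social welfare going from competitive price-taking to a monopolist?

Social welfare falls by 924.5

Perfect competition: P = MC = 118, so 204 − Q = 118 and Q = 86.
CS = ½·(204 − 118)·86 = 3698; PS = (118 − 118)·86 = 0; TS = 3698.
The monopolist equates marginal revenue to marginal cost: 204 − 2Q = 118, so Q = 43. From demand, P = 161.
CS = ½·(204 − 161)·43 = 924.5; PS = (161 − 118)·43 = 1849; TS = 2773.5.
Change in social welfare: 2773.5 − 3698 = −924.5.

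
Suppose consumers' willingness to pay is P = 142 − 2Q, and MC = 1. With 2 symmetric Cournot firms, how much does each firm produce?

q_i = 23.5

With 2 symmetric Cournot firms, each firm's FOC gives 142 − 6q = 1, so q = 23.5, Q = 2·23.5 = 47, and P = 48.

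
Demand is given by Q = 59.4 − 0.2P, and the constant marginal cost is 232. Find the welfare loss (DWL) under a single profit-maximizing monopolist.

DWL = 105.625

Inverting demand: P = 297 − 5Q.
Under competition P = MC = 232, so Q = (297 − 232)/5 = 13.
A monopolist chooses Q where MR = MC. MR = 297 − 10Q; setting this equal to 232 gives Q = 6.5 and P = 264.5.
DWL is the triangle between Q = 6.5 and Q = 13: ½·(13 − 6.5)·(264.5 − 232) = 105.625.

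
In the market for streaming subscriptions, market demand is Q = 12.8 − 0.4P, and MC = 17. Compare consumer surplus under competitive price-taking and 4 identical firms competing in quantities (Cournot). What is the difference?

CS falls by 16.2

Inverting demand: P = 32 − 2.5Q.
Competitive firms price at marginal cost: P = 17, giving Q = 6.
CS = ½·(32 − 17)·6 = 45.
In a 4-firm Cournot equilibrium, symmetry and the first-order condition give q = (32 − 17)/(12.5) = 1.2. So Q = 4.8 and P = 20.
CS = ½·(32 − 20)·4.8 = 28.8.
Change in consumer surplus: 28.8 − 45 = −16.2.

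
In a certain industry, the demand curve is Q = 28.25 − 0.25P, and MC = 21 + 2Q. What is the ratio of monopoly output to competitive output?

Inverting demand: P = 113 − 4Q.
The monopolist equates marginal revenue to marginal cost: 113 − 8Q = 21 + 2Q, so Q = 9.2. From demand, P = 76.2.
Under competition P = MC: 113 − 4Q = 21 + 2Q ⇒ Q = 46/3, P = 155/3.
Ratio Q_m/Q_c = 9.2/(46/3) = 0.6.

Q_m/Q_c = 0.6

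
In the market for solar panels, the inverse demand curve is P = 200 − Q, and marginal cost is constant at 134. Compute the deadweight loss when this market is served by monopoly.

Competitive firms price at marginal cost: P = 134, giving Q = 66.
A monopolist chooses Q where MR = MC. MR = 200 − 2Q; setting this equal to 134 gives Q = 33 and P = 167.
DWL is the triangle between Q = 33 and Q = 66: ½·(66 − 33)·(167 − 134) = 544.5.

DWL = 544.5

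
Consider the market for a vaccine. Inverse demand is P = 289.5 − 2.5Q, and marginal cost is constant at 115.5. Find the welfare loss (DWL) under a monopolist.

DWL = 1513.8

Perfect competition: P = MC = 115.5, so 289.5 − 2.5Q = 115.5 and Q = 69.6.
The monopolist equates marginal revenue to marginal cost: 289.5 − 5Q = 115.5, so Q = 34.8. From demand, P = 202.5.
DWL is the triangle between Q = 34.8 and Q = 69.6: ½·(69.6 − 34.8)·(202.5 − 115.5) = 1513.8.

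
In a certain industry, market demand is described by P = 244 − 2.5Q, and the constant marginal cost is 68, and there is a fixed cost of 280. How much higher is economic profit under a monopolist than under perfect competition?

Under competition P = MC = 68, so Q = (244 − 68)/2.5 = 70.4.
Profit = (68 − 68)·70.4 − 280 = −280.
A monopolist chooses Q where MR = MC. MR = 244 − 5Q; setting this equal to 68 gives Q = 35.2 and P = 156.
Profit = (156 − 68)·35.2 − 280 = 2817.6.
Change in economic profit: 2817.6 − −280 = 3097.6.

π rises by 3097.6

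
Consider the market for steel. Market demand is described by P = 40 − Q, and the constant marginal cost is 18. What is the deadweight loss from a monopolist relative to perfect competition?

Perfect competition: P = MC = 18, so 40 − Q = 18 and Q = 22.
A monopolist chooses Q where MR = MC. MR = 40 − 2Q; setting this equal to 18 gives Q = 11 and P = 29.
DWL is the triangle between Q = 11 and Q = 22: ½·(22 − 11)·(29 − 18) = 60.5.

DWL = 60.5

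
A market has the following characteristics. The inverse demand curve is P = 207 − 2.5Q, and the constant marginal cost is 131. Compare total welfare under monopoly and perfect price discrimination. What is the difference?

A monopolist chooses Q where MR = MC. MR = 207 − 5Q; setting this equal to 131 gives Q = 15.2 and P = 169.
CS = ½·(207 − 169)·15.2 = 288.8; PS = (169 − 131)·15.2 = 577.6; TS = 866.4.
A perfectly discriminating monopolist sells every unit with P(Q) ≥ MC(Q), so output equals the competitive quantity Q = 30.4. Each buyer pays their reservation price, so CS = 0 and the firm captures all surplus.
TS = 1155.2 (equal to competitive TS).
Change in total welfare: 1155.2 − 866.4 = 288.8.

TS rises by 288.8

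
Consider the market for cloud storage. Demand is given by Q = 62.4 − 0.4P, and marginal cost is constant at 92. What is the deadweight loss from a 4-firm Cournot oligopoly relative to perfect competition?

Inverting demand: P = 156 − 2.5Q.
Perfect competition: P = MC = 92, so 156 − 2.5Q = 92 and Q = 25.6.
Cournot with 4 identical firms: the symmetric best-response condition is 156 − 12.5q = 92. Each firm produces q = 5.12, total output Q = 20.48, price P = 104.8.
DWL is the triangle between Q = 20.48 and Q = 25.6: ½·(25.6 − 20.48)·(104.8 − 92) = 32.768.

DWL = 32.768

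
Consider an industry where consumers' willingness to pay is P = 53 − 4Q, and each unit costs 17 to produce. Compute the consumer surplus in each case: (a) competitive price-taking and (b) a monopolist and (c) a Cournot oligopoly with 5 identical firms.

Under competition P = MC = 17, so Q = (53 − 17)/4 = 9.
CS = ½·(53 − 17)·9 = 162.
Monopoly sets MR = MC: 53 − 8Q = 17 ⇒ Q = 4.5, P = 53 − 4·4.5 = 35.
CS = ½·(53 − 35)·4.5 = 40.5.
With 5 symmetric Cournot firms, each firm's FOC gives 53 − 24q = 17, so q = 1.5, Q = 5·1.5 = 7.5, and P = 23.
CS = ½·(53 − 23)·7.5 = 112.5.

Competition: CS = 162; Monopoly: CS = 40.5; Cournot: CS = 112.5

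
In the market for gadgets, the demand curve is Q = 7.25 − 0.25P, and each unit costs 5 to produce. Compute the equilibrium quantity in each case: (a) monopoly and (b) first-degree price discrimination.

Monopoly: Q = 3; Perfect PD: Q = 6

Inverting demand: P = 29 − 4Q.
The monopolist equates marginal revenue to marginal cost: 29 − 8Q = 5, so Q = 3. From demand, P = 17.
Under first-degree price discrimination the firm charges each unit its demand price and produces up to where P = MC, i.e. Q = 6. Consumer surplus is zero; producer surplus equals total surplus.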